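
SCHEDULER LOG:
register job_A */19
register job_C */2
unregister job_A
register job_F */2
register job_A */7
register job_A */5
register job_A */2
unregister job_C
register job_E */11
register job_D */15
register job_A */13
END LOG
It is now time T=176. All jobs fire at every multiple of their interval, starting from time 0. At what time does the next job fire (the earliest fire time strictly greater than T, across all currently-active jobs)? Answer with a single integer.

Answer: 178

Derivation:
Op 1: register job_A */19 -> active={job_A:*/19}
Op 2: register job_C */2 -> active={job_A:*/19, job_C:*/2}
Op 3: unregister job_A -> active={job_C:*/2}
Op 4: register job_F */2 -> active={job_C:*/2, job_F:*/2}
Op 5: register job_A */7 -> active={job_A:*/7, job_C:*/2, job_F:*/2}
Op 6: register job_A */5 -> active={job_A:*/5, job_C:*/2, job_F:*/2}
Op 7: register job_A */2 -> active={job_A:*/2, job_C:*/2, job_F:*/2}
Op 8: unregister job_C -> active={job_A:*/2, job_F:*/2}
Op 9: register job_E */11 -> active={job_A:*/2, job_E:*/11, job_F:*/2}
Op 10: register job_D */15 -> active={job_A:*/2, job_D:*/15, job_E:*/11, job_F:*/2}
Op 11: register job_A */13 -> active={job_A:*/13, job_D:*/15, job_E:*/11, job_F:*/2}
  job_A: interval 13, next fire after T=176 is 182
  job_D: interval 15, next fire after T=176 is 180
  job_E: interval 11, next fire after T=176 is 187
  job_F: interval 2, next fire after T=176 is 178
Earliest fire time = 178 (job job_F)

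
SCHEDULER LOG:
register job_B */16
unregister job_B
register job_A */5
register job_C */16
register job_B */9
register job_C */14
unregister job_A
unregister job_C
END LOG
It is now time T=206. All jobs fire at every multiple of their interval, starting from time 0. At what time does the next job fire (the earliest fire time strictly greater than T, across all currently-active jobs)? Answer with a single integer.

Op 1: register job_B */16 -> active={job_B:*/16}
Op 2: unregister job_B -> active={}
Op 3: register job_A */5 -> active={job_A:*/5}
Op 4: register job_C */16 -> active={job_A:*/5, job_C:*/16}
Op 5: register job_B */9 -> active={job_A:*/5, job_B:*/9, job_C:*/16}
Op 6: register job_C */14 -> active={job_A:*/5, job_B:*/9, job_C:*/14}
Op 7: unregister job_A -> active={job_B:*/9, job_C:*/14}
Op 8: unregister job_C -> active={job_B:*/9}
  job_B: interval 9, next fire after T=206 is 207
Earliest fire time = 207 (job job_B)

Answer: 207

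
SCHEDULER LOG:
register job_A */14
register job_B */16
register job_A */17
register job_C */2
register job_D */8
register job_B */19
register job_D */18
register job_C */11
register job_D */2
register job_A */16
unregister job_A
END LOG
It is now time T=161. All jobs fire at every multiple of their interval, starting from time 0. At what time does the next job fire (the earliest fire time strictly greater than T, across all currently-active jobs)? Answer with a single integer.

Answer: 162

Derivation:
Op 1: register job_A */14 -> active={job_A:*/14}
Op 2: register job_B */16 -> active={job_A:*/14, job_B:*/16}
Op 3: register job_A */17 -> active={job_A:*/17, job_B:*/16}
Op 4: register job_C */2 -> active={job_A:*/17, job_B:*/16, job_C:*/2}
Op 5: register job_D */8 -> active={job_A:*/17, job_B:*/16, job_C:*/2, job_D:*/8}
Op 6: register job_B */19 -> active={job_A:*/17, job_B:*/19, job_C:*/2, job_D:*/8}
Op 7: register job_D */18 -> active={job_A:*/17, job_B:*/19, job_C:*/2, job_D:*/18}
Op 8: register job_C */11 -> active={job_A:*/17, job_B:*/19, job_C:*/11, job_D:*/18}
Op 9: register job_D */2 -> active={job_A:*/17, job_B:*/19, job_C:*/11, job_D:*/2}
Op 10: register job_A */16 -> active={job_A:*/16, job_B:*/19, job_C:*/11, job_D:*/2}
Op 11: unregister job_A -> active={job_B:*/19, job_C:*/11, job_D:*/2}
  job_B: interval 19, next fire after T=161 is 171
  job_C: interval 11, next fire after T=161 is 165
  job_D: interval 2, next fire after T=161 is 162
Earliest fire time = 162 (job job_D)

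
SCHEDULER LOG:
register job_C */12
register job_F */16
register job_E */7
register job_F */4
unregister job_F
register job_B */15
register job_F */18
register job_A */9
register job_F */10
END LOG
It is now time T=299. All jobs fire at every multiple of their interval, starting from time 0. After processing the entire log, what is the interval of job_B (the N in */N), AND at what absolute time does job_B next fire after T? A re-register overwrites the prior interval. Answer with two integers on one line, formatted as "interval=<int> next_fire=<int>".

Answer: interval=15 next_fire=300

Derivation:
Op 1: register job_C */12 -> active={job_C:*/12}
Op 2: register job_F */16 -> active={job_C:*/12, job_F:*/16}
Op 3: register job_E */7 -> active={job_C:*/12, job_E:*/7, job_F:*/16}
Op 4: register job_F */4 -> active={job_C:*/12, job_E:*/7, job_F:*/4}
Op 5: unregister job_F -> active={job_C:*/12, job_E:*/7}
Op 6: register job_B */15 -> active={job_B:*/15, job_C:*/12, job_E:*/7}
Op 7: register job_F */18 -> active={job_B:*/15, job_C:*/12, job_E:*/7, job_F:*/18}
Op 8: register job_A */9 -> active={job_A:*/9, job_B:*/15, job_C:*/12, job_E:*/7, job_F:*/18}
Op 9: register job_F */10 -> active={job_A:*/9, job_B:*/15, job_C:*/12, job_E:*/7, job_F:*/10}
Final interval of job_B = 15
Next fire of job_B after T=299: (299//15+1)*15 = 300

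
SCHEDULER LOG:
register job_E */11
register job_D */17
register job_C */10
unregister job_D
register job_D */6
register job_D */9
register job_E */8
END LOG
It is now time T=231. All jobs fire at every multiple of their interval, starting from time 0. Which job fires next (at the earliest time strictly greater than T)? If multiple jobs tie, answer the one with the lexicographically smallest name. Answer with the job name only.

Answer: job_E

Derivation:
Op 1: register job_E */11 -> active={job_E:*/11}
Op 2: register job_D */17 -> active={job_D:*/17, job_E:*/11}
Op 3: register job_C */10 -> active={job_C:*/10, job_D:*/17, job_E:*/11}
Op 4: unregister job_D -> active={job_C:*/10, job_E:*/11}
Op 5: register job_D */6 -> active={job_C:*/10, job_D:*/6, job_E:*/11}
Op 6: register job_D */9 -> active={job_C:*/10, job_D:*/9, job_E:*/11}
Op 7: register job_E */8 -> active={job_C:*/10, job_D:*/9, job_E:*/8}
  job_C: interval 10, next fire after T=231 is 240
  job_D: interval 9, next fire after T=231 is 234
  job_E: interval 8, next fire after T=231 is 232
Earliest = 232, winner (lex tiebreak) = job_E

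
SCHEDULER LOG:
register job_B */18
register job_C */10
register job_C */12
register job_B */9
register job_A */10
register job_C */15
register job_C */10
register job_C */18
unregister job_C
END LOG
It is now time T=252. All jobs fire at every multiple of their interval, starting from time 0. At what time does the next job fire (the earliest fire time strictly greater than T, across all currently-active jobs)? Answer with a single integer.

Op 1: register job_B */18 -> active={job_B:*/18}
Op 2: register job_C */10 -> active={job_B:*/18, job_C:*/10}
Op 3: register job_C */12 -> active={job_B:*/18, job_C:*/12}
Op 4: register job_B */9 -> active={job_B:*/9, job_C:*/12}
Op 5: register job_A */10 -> active={job_A:*/10, job_B:*/9, job_C:*/12}
Op 6: register job_C */15 -> active={job_A:*/10, job_B:*/9, job_C:*/15}
Op 7: register job_C */10 -> active={job_A:*/10, job_B:*/9, job_C:*/10}
Op 8: register job_C */18 -> active={job_A:*/10, job_B:*/9, job_C:*/18}
Op 9: unregister job_C -> active={job_A:*/10, job_B:*/9}
  job_A: interval 10, next fire after T=252 is 260
  job_B: interval 9, next fire after T=252 is 261
Earliest fire time = 260 (job job_A)

Answer: 260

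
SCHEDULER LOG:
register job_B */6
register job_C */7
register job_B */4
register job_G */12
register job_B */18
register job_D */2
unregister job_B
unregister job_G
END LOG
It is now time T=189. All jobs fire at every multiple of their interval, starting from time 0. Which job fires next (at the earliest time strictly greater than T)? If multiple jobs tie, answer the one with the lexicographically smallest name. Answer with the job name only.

Op 1: register job_B */6 -> active={job_B:*/6}
Op 2: register job_C */7 -> active={job_B:*/6, job_C:*/7}
Op 3: register job_B */4 -> active={job_B:*/4, job_C:*/7}
Op 4: register job_G */12 -> active={job_B:*/4, job_C:*/7, job_G:*/12}
Op 5: register job_B */18 -> active={job_B:*/18, job_C:*/7, job_G:*/12}
Op 6: register job_D */2 -> active={job_B:*/18, job_C:*/7, job_D:*/2, job_G:*/12}
Op 7: unregister job_B -> active={job_C:*/7, job_D:*/2, job_G:*/12}
Op 8: unregister job_G -> active={job_C:*/7, job_D:*/2}
  job_C: interval 7, next fire after T=189 is 196
  job_D: interval 2, next fire after T=189 is 190
Earliest = 190, winner (lex tiebreak) = job_D

Answer: job_D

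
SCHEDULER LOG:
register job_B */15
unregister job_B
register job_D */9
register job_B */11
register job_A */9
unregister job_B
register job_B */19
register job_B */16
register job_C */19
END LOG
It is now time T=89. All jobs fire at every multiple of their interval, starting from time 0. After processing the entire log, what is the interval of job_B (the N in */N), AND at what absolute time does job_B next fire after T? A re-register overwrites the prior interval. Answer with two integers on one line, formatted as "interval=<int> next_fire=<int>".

Op 1: register job_B */15 -> active={job_B:*/15}
Op 2: unregister job_B -> active={}
Op 3: register job_D */9 -> active={job_D:*/9}
Op 4: register job_B */11 -> active={job_B:*/11, job_D:*/9}
Op 5: register job_A */9 -> active={job_A:*/9, job_B:*/11, job_D:*/9}
Op 6: unregister job_B -> active={job_A:*/9, job_D:*/9}
Op 7: register job_B */19 -> active={job_A:*/9, job_B:*/19, job_D:*/9}
Op 8: register job_B */16 -> active={job_A:*/9, job_B:*/16, job_D:*/9}
Op 9: register job_C */19 -> active={job_A:*/9, job_B:*/16, job_C:*/19, job_D:*/9}
Final interval of job_B = 16
Next fire of job_B after T=89: (89//16+1)*16 = 96

Answer: interval=16 next_fire=96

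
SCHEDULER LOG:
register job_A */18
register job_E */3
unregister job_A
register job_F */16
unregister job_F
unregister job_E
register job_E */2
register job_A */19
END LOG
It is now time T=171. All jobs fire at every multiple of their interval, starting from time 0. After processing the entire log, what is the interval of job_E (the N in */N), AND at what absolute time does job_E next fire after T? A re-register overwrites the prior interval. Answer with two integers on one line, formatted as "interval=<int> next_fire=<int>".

Answer: interval=2 next_fire=172

Derivation:
Op 1: register job_A */18 -> active={job_A:*/18}
Op 2: register job_E */3 -> active={job_A:*/18, job_E:*/3}
Op 3: unregister job_A -> active={job_E:*/3}
Op 4: register job_F */16 -> active={job_E:*/3, job_F:*/16}
Op 5: unregister job_F -> active={job_E:*/3}
Op 6: unregister job_E -> active={}
Op 7: register job_E */2 -> active={job_E:*/2}
Op 8: register job_A */19 -> active={job_A:*/19, job_E:*/2}
Final interval of job_E = 2
Next fire of job_E after T=171: (171//2+1)*2 = 172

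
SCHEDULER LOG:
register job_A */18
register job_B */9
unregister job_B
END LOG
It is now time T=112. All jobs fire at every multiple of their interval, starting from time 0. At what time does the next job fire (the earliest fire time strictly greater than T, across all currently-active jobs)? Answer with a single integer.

Answer: 126

Derivation:
Op 1: register job_A */18 -> active={job_A:*/18}
Op 2: register job_B */9 -> active={job_A:*/18, job_B:*/9}
Op 3: unregister job_B -> active={job_A:*/18}
  job_A: interval 18, next fire after T=112 is 126
Earliest fire time = 126 (job job_A)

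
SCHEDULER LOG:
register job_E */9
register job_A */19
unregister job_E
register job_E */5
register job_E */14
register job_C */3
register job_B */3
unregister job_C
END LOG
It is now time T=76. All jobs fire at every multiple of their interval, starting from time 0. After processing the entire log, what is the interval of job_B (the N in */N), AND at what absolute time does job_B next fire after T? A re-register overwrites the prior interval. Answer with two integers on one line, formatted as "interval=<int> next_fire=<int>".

Op 1: register job_E */9 -> active={job_E:*/9}
Op 2: register job_A */19 -> active={job_A:*/19, job_E:*/9}
Op 3: unregister job_E -> active={job_A:*/19}
Op 4: register job_E */5 -> active={job_A:*/19, job_E:*/5}
Op 5: register job_E */14 -> active={job_A:*/19, job_E:*/14}
Op 6: register job_C */3 -> active={job_A:*/19, job_C:*/3, job_E:*/14}
Op 7: register job_B */3 -> active={job_A:*/19, job_B:*/3, job_C:*/3, job_E:*/14}
Op 8: unregister job_C -> active={job_A:*/19, job_B:*/3, job_E:*/14}
Final interval of job_B = 3
Next fire of job_B after T=76: (76//3+1)*3 = 78

Answer: interval=3 next_fire=78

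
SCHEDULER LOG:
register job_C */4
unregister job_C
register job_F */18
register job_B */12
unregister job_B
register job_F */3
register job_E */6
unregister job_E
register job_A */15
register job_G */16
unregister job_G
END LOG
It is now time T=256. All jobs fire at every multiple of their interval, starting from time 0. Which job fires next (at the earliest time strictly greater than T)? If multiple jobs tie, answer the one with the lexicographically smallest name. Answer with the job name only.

Answer: job_F

Derivation:
Op 1: register job_C */4 -> active={job_C:*/4}
Op 2: unregister job_C -> active={}
Op 3: register job_F */18 -> active={job_F:*/18}
Op 4: register job_B */12 -> active={job_B:*/12, job_F:*/18}
Op 5: unregister job_B -> active={job_F:*/18}
Op 6: register job_F */3 -> active={job_F:*/3}
Op 7: register job_E */6 -> active={job_E:*/6, job_F:*/3}
Op 8: unregister job_E -> active={job_F:*/3}
Op 9: register job_A */15 -> active={job_A:*/15, job_F:*/3}
Op 10: register job_G */16 -> active={job_A:*/15, job_F:*/3, job_G:*/16}
Op 11: unregister job_G -> active={job_A:*/15, job_F:*/3}
  job_A: interval 15, next fire after T=256 is 270
  job_F: interval 3, next fire after T=256 is 258
Earliest = 258, winner (lex tiebreak) = job_F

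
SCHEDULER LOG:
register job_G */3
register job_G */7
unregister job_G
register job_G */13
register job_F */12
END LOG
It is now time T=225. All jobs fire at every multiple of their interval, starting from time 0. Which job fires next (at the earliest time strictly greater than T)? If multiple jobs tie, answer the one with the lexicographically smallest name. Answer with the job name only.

Op 1: register job_G */3 -> active={job_G:*/3}
Op 2: register job_G */7 -> active={job_G:*/7}
Op 3: unregister job_G -> active={}
Op 4: register job_G */13 -> active={job_G:*/13}
Op 5: register job_F */12 -> active={job_F:*/12, job_G:*/13}
  job_F: interval 12, next fire after T=225 is 228
  job_G: interval 13, next fire after T=225 is 234
Earliest = 228, winner (lex tiebreak) = job_F

Answer: job_F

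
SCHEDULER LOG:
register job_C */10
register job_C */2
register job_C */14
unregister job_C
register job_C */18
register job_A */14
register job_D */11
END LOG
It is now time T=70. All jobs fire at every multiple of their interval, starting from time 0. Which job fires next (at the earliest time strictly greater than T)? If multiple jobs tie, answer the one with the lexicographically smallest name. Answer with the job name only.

Op 1: register job_C */10 -> active={job_C:*/10}
Op 2: register job_C */2 -> active={job_C:*/2}
Op 3: register job_C */14 -> active={job_C:*/14}
Op 4: unregister job_C -> active={}
Op 5: register job_C */18 -> active={job_C:*/18}
Op 6: register job_A */14 -> active={job_A:*/14, job_C:*/18}
Op 7: register job_D */11 -> active={job_A:*/14, job_C:*/18, job_D:*/11}
  job_A: interval 14, next fire after T=70 is 84
  job_C: interval 18, next fire after T=70 is 72
  job_D: interval 11, next fire after T=70 is 77
Earliest = 72, winner (lex tiebreak) = job_C

Answer: job_C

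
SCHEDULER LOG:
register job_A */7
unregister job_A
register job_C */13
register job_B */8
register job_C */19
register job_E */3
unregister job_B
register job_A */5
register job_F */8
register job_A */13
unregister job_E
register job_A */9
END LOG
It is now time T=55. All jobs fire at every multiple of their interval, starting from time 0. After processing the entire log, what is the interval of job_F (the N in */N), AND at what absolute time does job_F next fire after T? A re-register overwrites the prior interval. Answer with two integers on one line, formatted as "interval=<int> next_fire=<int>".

Op 1: register job_A */7 -> active={job_A:*/7}
Op 2: unregister job_A -> active={}
Op 3: register job_C */13 -> active={job_C:*/13}
Op 4: register job_B */8 -> active={job_B:*/8, job_C:*/13}
Op 5: register job_C */19 -> active={job_B:*/8, job_C:*/19}
Op 6: register job_E */3 -> active={job_B:*/8, job_C:*/19, job_E:*/3}
Op 7: unregister job_B -> active={job_C:*/19, job_E:*/3}
Op 8: register job_A */5 -> active={job_A:*/5, job_C:*/19, job_E:*/3}
Op 9: register job_F */8 -> active={job_A:*/5, job_C:*/19, job_E:*/3, job_F:*/8}
Op 10: register job_A */13 -> active={job_A:*/13, job_C:*/19, job_E:*/3, job_F:*/8}
Op 11: unregister job_E -> active={job_A:*/13, job_C:*/19, job_F:*/8}
Op 12: register job_A */9 -> active={job_A:*/9, job_C:*/19, job_F:*/8}
Final interval of job_F = 8
Next fire of job_F after T=55: (55//8+1)*8 = 56

Answer: interval=8 next_fire=56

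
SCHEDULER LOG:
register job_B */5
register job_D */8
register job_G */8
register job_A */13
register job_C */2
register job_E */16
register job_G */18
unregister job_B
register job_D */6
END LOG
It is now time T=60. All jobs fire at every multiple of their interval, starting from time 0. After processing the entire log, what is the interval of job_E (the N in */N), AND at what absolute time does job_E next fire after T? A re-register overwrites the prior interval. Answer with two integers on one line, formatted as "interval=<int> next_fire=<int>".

Op 1: register job_B */5 -> active={job_B:*/5}
Op 2: register job_D */8 -> active={job_B:*/5, job_D:*/8}
Op 3: register job_G */8 -> active={job_B:*/5, job_D:*/8, job_G:*/8}
Op 4: register job_A */13 -> active={job_A:*/13, job_B:*/5, job_D:*/8, job_G:*/8}
Op 5: register job_C */2 -> active={job_A:*/13, job_B:*/5, job_C:*/2, job_D:*/8, job_G:*/8}
Op 6: register job_E */16 -> active={job_A:*/13, job_B:*/5, job_C:*/2, job_D:*/8, job_E:*/16, job_G:*/8}
Op 7: register job_G */18 -> active={job_A:*/13, job_B:*/5, job_C:*/2, job_D:*/8, job_E:*/16, job_G:*/18}
Op 8: unregister job_B -> active={job_A:*/13, job_C:*/2, job_D:*/8, job_E:*/16, job_G:*/18}
Op 9: register job_D */6 -> active={job_A:*/13, job_C:*/2, job_D:*/6, job_E:*/16, job_G:*/18}
Final interval of job_E = 16
Next fire of job_E after T=60: (60//16+1)*16 = 64

Answer: interval=16 next_fire=64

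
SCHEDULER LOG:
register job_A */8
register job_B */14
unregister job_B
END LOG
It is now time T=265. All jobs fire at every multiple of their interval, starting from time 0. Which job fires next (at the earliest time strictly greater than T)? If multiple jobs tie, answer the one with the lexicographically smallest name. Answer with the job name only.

Answer: job_A

Derivation:
Op 1: register job_A */8 -> active={job_A:*/8}
Op 2: register job_B */14 -> active={job_A:*/8, job_B:*/14}
Op 3: unregister job_B -> active={job_A:*/8}
  job_A: interval 8, next fire after T=265 is 272
Earliest = 272, winner (lex tiebreak) = job_A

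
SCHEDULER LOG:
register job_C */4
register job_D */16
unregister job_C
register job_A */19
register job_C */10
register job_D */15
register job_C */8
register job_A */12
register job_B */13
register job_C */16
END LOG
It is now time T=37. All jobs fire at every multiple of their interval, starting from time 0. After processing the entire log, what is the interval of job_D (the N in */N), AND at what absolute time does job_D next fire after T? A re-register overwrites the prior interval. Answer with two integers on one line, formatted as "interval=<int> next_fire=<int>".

Answer: interval=15 next_fire=45

Derivation:
Op 1: register job_C */4 -> active={job_C:*/4}
Op 2: register job_D */16 -> active={job_C:*/4, job_D:*/16}
Op 3: unregister job_C -> active={job_D:*/16}
Op 4: register job_A */19 -> active={job_A:*/19, job_D:*/16}
Op 5: register job_C */10 -> active={job_A:*/19, job_C:*/10, job_D:*/16}
Op 6: register job_D */15 -> active={job_A:*/19, job_C:*/10, job_D:*/15}
Op 7: register job_C */8 -> active={job_A:*/19, job_C:*/8, job_D:*/15}
Op 8: register job_A */12 -> active={job_A:*/12, job_C:*/8, job_D:*/15}
Op 9: register job_B */13 -> active={job_A:*/12, job_B:*/13, job_C:*/8, job_D:*/15}
Op 10: register job_C */16 -> active={job_A:*/12, job_B:*/13, job_C:*/16, job_D:*/15}
Final interval of job_D = 15
Next fire of job_D after T=37: (37//15+1)*15 = 45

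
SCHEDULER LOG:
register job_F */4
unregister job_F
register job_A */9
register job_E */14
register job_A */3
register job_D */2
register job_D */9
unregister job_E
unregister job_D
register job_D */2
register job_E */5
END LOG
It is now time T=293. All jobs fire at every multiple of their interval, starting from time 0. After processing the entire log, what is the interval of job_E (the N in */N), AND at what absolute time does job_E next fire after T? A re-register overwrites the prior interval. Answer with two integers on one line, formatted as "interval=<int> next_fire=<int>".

Answer: interval=5 next_fire=295

Derivation:
Op 1: register job_F */4 -> active={job_F:*/4}
Op 2: unregister job_F -> active={}
Op 3: register job_A */9 -> active={job_A:*/9}
Op 4: register job_E */14 -> active={job_A:*/9, job_E:*/14}
Op 5: register job_A */3 -> active={job_A:*/3, job_E:*/14}
Op 6: register job_D */2 -> active={job_A:*/3, job_D:*/2, job_E:*/14}
Op 7: register job_D */9 -> active={job_A:*/3, job_D:*/9, job_E:*/14}
Op 8: unregister job_E -> active={job_A:*/3, job_D:*/9}
Op 9: unregister job_D -> active={job_A:*/3}
Op 10: register job_D */2 -> active={job_A:*/3, job_D:*/2}
Op 11: register job_E */5 -> active={job_A:*/3, job_D:*/2, job_E:*/5}
Final interval of job_E = 5
Next fire of job_E after T=293: (293//5+1)*5 = 295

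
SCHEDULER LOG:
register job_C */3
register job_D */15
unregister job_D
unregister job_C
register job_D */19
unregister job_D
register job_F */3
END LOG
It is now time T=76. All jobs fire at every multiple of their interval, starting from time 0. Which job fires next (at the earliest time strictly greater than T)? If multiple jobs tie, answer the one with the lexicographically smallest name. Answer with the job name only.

Answer: job_F

Derivation:
Op 1: register job_C */3 -> active={job_C:*/3}
Op 2: register job_D */15 -> active={job_C:*/3, job_D:*/15}
Op 3: unregister job_D -> active={job_C:*/3}
Op 4: unregister job_C -> active={}
Op 5: register job_D */19 -> active={job_D:*/19}
Op 6: unregister job_D -> active={}
Op 7: register job_F */3 -> active={job_F:*/3}
  job_F: interval 3, next fire after T=76 is 78
Earliest = 78, winner (lex tiebreak) = job_F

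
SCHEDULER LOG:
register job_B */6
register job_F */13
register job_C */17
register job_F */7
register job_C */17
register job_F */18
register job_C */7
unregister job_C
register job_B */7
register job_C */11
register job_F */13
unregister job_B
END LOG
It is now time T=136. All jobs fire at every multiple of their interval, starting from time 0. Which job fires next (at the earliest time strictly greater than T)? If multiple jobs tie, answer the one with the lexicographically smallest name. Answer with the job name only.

Op 1: register job_B */6 -> active={job_B:*/6}
Op 2: register job_F */13 -> active={job_B:*/6, job_F:*/13}
Op 3: register job_C */17 -> active={job_B:*/6, job_C:*/17, job_F:*/13}
Op 4: register job_F */7 -> active={job_B:*/6, job_C:*/17, job_F:*/7}
Op 5: register job_C */17 -> active={job_B:*/6, job_C:*/17, job_F:*/7}
Op 6: register job_F */18 -> active={job_B:*/6, job_C:*/17, job_F:*/18}
Op 7: register job_C */7 -> active={job_B:*/6, job_C:*/7, job_F:*/18}
Op 8: unregister job_C -> active={job_B:*/6, job_F:*/18}
Op 9: register job_B */7 -> active={job_B:*/7, job_F:*/18}
Op 10: register job_C */11 -> active={job_B:*/7, job_C:*/11, job_F:*/18}
Op 11: register job_F */13 -> active={job_B:*/7, job_C:*/11, job_F:*/13}
Op 12: unregister job_B -> active={job_C:*/11, job_F:*/13}
  job_C: interval 11, next fire after T=136 is 143
  job_F: interval 13, next fire after T=136 is 143
Earliest = 143, winner (lex tiebreak) = job_C

Answer: job_C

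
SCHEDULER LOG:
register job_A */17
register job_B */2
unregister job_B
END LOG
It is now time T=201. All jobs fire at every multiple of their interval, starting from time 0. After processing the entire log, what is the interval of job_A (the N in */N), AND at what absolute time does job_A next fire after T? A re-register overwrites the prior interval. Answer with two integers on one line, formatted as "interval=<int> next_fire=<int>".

Op 1: register job_A */17 -> active={job_A:*/17}
Op 2: register job_B */2 -> active={job_A:*/17, job_B:*/2}
Op 3: unregister job_B -> active={job_A:*/17}
Final interval of job_A = 17
Next fire of job_A after T=201: (201//17+1)*17 = 204

Answer: interval=17 next_fire=204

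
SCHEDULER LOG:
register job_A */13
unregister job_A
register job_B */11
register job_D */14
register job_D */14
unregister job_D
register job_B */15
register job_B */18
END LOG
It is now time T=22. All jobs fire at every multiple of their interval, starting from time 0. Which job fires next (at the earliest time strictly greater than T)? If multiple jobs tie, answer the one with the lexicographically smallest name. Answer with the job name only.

Op 1: register job_A */13 -> active={job_A:*/13}
Op 2: unregister job_A -> active={}
Op 3: register job_B */11 -> active={job_B:*/11}
Op 4: register job_D */14 -> active={job_B:*/11, job_D:*/14}
Op 5: register job_D */14 -> active={job_B:*/11, job_D:*/14}
Op 6: unregister job_D -> active={job_B:*/11}
Op 7: register job_B */15 -> active={job_B:*/15}
Op 8: register job_B */18 -> active={job_B:*/18}
  job_B: interval 18, next fire after T=22 is 36
Earliest = 36, winner (lex tiebreak) = job_B

Answer: job_B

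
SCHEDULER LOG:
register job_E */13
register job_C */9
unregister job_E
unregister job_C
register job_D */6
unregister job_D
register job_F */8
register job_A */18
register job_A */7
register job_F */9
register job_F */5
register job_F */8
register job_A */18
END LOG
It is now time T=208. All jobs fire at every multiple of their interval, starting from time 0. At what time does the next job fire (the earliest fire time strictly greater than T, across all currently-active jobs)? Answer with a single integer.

Op 1: register job_E */13 -> active={job_E:*/13}
Op 2: register job_C */9 -> active={job_C:*/9, job_E:*/13}
Op 3: unregister job_E -> active={job_C:*/9}
Op 4: unregister job_C -> active={}
Op 5: register job_D */6 -> active={job_D:*/6}
Op 6: unregister job_D -> active={}
Op 7: register job_F */8 -> active={job_F:*/8}
Op 8: register job_A */18 -> active={job_A:*/18, job_F:*/8}
Op 9: register job_A */7 -> active={job_A:*/7, job_F:*/8}
Op 10: register job_F */9 -> active={job_A:*/7, job_F:*/9}
Op 11: register job_F */5 -> active={job_A:*/7, job_F:*/5}
Op 12: register job_F */8 -> active={job_A:*/7, job_F:*/8}
Op 13: register job_A */18 -> active={job_A:*/18, job_F:*/8}
  job_A: interval 18, next fire after T=208 is 216
  job_F: interval 8, next fire after T=208 is 216
Earliest fire time = 216 (job job_A)

Answer: 216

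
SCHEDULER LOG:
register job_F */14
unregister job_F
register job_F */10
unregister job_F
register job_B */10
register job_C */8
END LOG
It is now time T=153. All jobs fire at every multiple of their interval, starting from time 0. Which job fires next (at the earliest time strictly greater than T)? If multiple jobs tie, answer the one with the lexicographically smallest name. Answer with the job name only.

Answer: job_B

Derivation:
Op 1: register job_F */14 -> active={job_F:*/14}
Op 2: unregister job_F -> active={}
Op 3: register job_F */10 -> active={job_F:*/10}
Op 4: unregister job_F -> active={}
Op 5: register job_B */10 -> active={job_B:*/10}
Op 6: register job_C */8 -> active={job_B:*/10, job_C:*/8}
  job_B: interval 10, next fire after T=153 is 160
  job_C: interval 8, next fire after T=153 is 160
Earliest = 160, winner (lex tiebreak) = job_B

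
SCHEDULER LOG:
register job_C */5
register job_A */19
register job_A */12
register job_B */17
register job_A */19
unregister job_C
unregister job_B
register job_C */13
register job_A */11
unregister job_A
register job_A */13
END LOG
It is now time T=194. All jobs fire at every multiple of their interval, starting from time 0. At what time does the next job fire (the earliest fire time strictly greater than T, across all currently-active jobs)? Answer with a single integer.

Answer: 195

Derivation:
Op 1: register job_C */5 -> active={job_C:*/5}
Op 2: register job_A */19 -> active={job_A:*/19, job_C:*/5}
Op 3: register job_A */12 -> active={job_A:*/12, job_C:*/5}
Op 4: register job_B */17 -> active={job_A:*/12, job_B:*/17, job_C:*/5}
Op 5: register job_A */19 -> active={job_A:*/19, job_B:*/17, job_C:*/5}
Op 6: unregister job_C -> active={job_A:*/19, job_B:*/17}
Op 7: unregister job_B -> active={job_A:*/19}
Op 8: register job_C */13 -> active={job_A:*/19, job_C:*/13}
Op 9: register job_A */11 -> active={job_A:*/11, job_C:*/13}
Op 10: unregister job_A -> active={job_C:*/13}
Op 11: register job_A */13 -> active={job_A:*/13, job_C:*/13}
  job_A: interval 13, next fire after T=194 is 195
  job_C: interval 13, next fire after T=194 is 195
Earliest fire time = 195 (job job_A)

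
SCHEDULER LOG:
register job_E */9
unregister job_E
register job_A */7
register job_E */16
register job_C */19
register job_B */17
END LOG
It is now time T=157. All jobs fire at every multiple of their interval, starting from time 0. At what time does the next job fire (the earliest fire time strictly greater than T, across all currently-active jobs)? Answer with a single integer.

Answer: 160

Derivation:
Op 1: register job_E */9 -> active={job_E:*/9}
Op 2: unregister job_E -> active={}
Op 3: register job_A */7 -> active={job_A:*/7}
Op 4: register job_E */16 -> active={job_A:*/7, job_E:*/16}
Op 5: register job_C */19 -> active={job_A:*/7, job_C:*/19, job_E:*/16}
Op 6: register job_B */17 -> active={job_A:*/7, job_B:*/17, job_C:*/19, job_E:*/16}
  job_A: interval 7, next fire after T=157 is 161
  job_B: interval 17, next fire after T=157 is 170
  job_C: interval 19, next fire after T=157 is 171
  job_E: interval 16, next fire after T=157 is 160
Earliest fire time = 160 (job job_E)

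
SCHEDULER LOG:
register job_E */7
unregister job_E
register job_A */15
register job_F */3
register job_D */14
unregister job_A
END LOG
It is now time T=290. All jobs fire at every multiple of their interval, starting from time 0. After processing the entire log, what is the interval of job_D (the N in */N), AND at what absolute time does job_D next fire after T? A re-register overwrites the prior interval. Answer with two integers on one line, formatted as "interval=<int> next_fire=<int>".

Answer: interval=14 next_fire=294

Derivation:
Op 1: register job_E */7 -> active={job_E:*/7}
Op 2: unregister job_E -> active={}
Op 3: register job_A */15 -> active={job_A:*/15}
Op 4: register job_F */3 -> active={job_A:*/15, job_F:*/3}
Op 5: register job_D */14 -> active={job_A:*/15, job_D:*/14, job_F:*/3}
Op 6: unregister job_A -> active={job_D:*/14, job_F:*/3}
Final interval of job_D = 14
Next fire of job_D after T=290: (290//14+1)*14 = 294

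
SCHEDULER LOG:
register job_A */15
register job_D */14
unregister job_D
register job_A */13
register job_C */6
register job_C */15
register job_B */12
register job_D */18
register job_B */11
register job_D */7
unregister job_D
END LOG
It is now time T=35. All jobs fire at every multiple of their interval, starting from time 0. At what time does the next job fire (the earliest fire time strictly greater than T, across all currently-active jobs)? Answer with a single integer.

Answer: 39

Derivation:
Op 1: register job_A */15 -> active={job_A:*/15}
Op 2: register job_D */14 -> active={job_A:*/15, job_D:*/14}
Op 3: unregister job_D -> active={job_A:*/15}
Op 4: register job_A */13 -> active={job_A:*/13}
Op 5: register job_C */6 -> active={job_A:*/13, job_C:*/6}
Op 6: register job_C */15 -> active={job_A:*/13, job_C:*/15}
Op 7: register job_B */12 -> active={job_A:*/13, job_B:*/12, job_C:*/15}
Op 8: register job_D */18 -> active={job_A:*/13, job_B:*/12, job_C:*/15, job_D:*/18}
Op 9: register job_B */11 -> active={job_A:*/13, job_B:*/11, job_C:*/15, job_D:*/18}
Op 10: register job_D */7 -> active={job_A:*/13, job_B:*/11, job_C:*/15, job_D:*/7}
Op 11: unregister job_D -> active={job_A:*/13, job_B:*/11, job_C:*/15}
  job_A: interval 13, next fire after T=35 is 39
  job_B: interval 11, next fire after T=35 is 44
  job_C: interval 15, next fire after T=35 is 45
Earliest fire time = 39 (job job_A)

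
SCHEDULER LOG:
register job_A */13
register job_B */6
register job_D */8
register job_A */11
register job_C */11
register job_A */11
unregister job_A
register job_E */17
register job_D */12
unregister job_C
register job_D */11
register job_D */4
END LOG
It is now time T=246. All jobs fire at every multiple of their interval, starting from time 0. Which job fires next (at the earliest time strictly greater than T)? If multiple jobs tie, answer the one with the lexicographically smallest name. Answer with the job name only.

Answer: job_D

Derivation:
Op 1: register job_A */13 -> active={job_A:*/13}
Op 2: register job_B */6 -> active={job_A:*/13, job_B:*/6}
Op 3: register job_D */8 -> active={job_A:*/13, job_B:*/6, job_D:*/8}
Op 4: register job_A */11 -> active={job_A:*/11, job_B:*/6, job_D:*/8}
Op 5: register job_C */11 -> active={job_A:*/11, job_B:*/6, job_C:*/11, job_D:*/8}
Op 6: register job_A */11 -> active={job_A:*/11, job_B:*/6, job_C:*/11, job_D:*/8}
Op 7: unregister job_A -> active={job_B:*/6, job_C:*/11, job_D:*/8}
Op 8: register job_E */17 -> active={job_B:*/6, job_C:*/11, job_D:*/8, job_E:*/17}
Op 9: register job_D */12 -> active={job_B:*/6, job_C:*/11, job_D:*/12, job_E:*/17}
Op 10: unregister job_C -> active={job_B:*/6, job_D:*/12, job_E:*/17}
Op 11: register job_D */11 -> active={job_B:*/6, job_D:*/11, job_E:*/17}
Op 12: register job_D */4 -> active={job_B:*/6, job_D:*/4, job_E:*/17}
  job_B: interval 6, next fire after T=246 is 252
  job_D: interval 4, next fire after T=246 is 248
  job_E: interval 17, next fire after T=246 is 255
Earliest = 248, winner (lex tiebreak) = job_D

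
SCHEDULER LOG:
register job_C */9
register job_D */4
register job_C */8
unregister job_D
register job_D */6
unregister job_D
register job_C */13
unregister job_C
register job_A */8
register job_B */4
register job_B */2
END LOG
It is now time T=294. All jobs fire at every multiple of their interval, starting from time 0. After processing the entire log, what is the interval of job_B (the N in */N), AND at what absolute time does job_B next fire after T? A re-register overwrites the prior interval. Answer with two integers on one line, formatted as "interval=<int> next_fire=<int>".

Op 1: register job_C */9 -> active={job_C:*/9}
Op 2: register job_D */4 -> active={job_C:*/9, job_D:*/4}
Op 3: register job_C */8 -> active={job_C:*/8, job_D:*/4}
Op 4: unregister job_D -> active={job_C:*/8}
Op 5: register job_D */6 -> active={job_C:*/8, job_D:*/6}
Op 6: unregister job_D -> active={job_C:*/8}
Op 7: register job_C */13 -> active={job_C:*/13}
Op 8: unregister job_C -> active={}
Op 9: register job_A */8 -> active={job_A:*/8}
Op 10: register job_B */4 -> active={job_A:*/8, job_B:*/4}
Op 11: register job_B */2 -> active={job_A:*/8, job_B:*/2}
Final interval of job_B = 2
Next fire of job_B after T=294: (294//2+1)*2 = 296

Answer: interval=2 next_fire=296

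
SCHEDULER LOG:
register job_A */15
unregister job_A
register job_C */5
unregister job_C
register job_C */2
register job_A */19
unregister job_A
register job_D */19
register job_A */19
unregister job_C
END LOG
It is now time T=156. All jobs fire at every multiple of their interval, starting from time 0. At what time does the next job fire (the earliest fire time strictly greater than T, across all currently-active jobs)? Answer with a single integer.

Op 1: register job_A */15 -> active={job_A:*/15}
Op 2: unregister job_A -> active={}
Op 3: register job_C */5 -> active={job_C:*/5}
Op 4: unregister job_C -> active={}
Op 5: register job_C */2 -> active={job_C:*/2}
Op 6: register job_A */19 -> active={job_A:*/19, job_C:*/2}
Op 7: unregister job_A -> active={job_C:*/2}
Op 8: register job_D */19 -> active={job_C:*/2, job_D:*/19}
Op 9: register job_A */19 -> active={job_A:*/19, job_C:*/2, job_D:*/19}
Op 10: unregister job_C -> active={job_A:*/19, job_D:*/19}
  job_A: interval 19, next fire after T=156 is 171
  job_D: interval 19, next fire after T=156 is 171
Earliest fire time = 171 (job job_A)

Answer: 171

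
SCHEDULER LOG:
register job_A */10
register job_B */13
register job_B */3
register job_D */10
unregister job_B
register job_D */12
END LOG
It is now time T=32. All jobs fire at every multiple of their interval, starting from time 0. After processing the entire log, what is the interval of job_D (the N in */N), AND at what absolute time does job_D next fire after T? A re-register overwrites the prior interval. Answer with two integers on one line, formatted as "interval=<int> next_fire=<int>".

Answer: interval=12 next_fire=36

Derivation:
Op 1: register job_A */10 -> active={job_A:*/10}
Op 2: register job_B */13 -> active={job_A:*/10, job_B:*/13}
Op 3: register job_B */3 -> active={job_A:*/10, job_B:*/3}
Op 4: register job_D */10 -> active={job_A:*/10, job_B:*/3, job_D:*/10}
Op 5: unregister job_B -> active={job_A:*/10, job_D:*/10}
Op 6: register job_D */12 -> active={job_A:*/10, job_D:*/12}
Final interval of job_D = 12
Next fire of job_D after T=32: (32//12+1)*12 = 36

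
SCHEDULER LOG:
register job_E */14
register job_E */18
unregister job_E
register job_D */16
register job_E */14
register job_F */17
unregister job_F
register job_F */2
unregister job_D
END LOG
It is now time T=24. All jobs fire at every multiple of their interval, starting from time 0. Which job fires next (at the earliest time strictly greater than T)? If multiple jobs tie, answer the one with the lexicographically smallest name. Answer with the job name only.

Answer: job_F

Derivation:
Op 1: register job_E */14 -> active={job_E:*/14}
Op 2: register job_E */18 -> active={job_E:*/18}
Op 3: unregister job_E -> active={}
Op 4: register job_D */16 -> active={job_D:*/16}
Op 5: register job_E */14 -> active={job_D:*/16, job_E:*/14}
Op 6: register job_F */17 -> active={job_D:*/16, job_E:*/14, job_F:*/17}
Op 7: unregister job_F -> active={job_D:*/16, job_E:*/14}
Op 8: register job_F */2 -> active={job_D:*/16, job_E:*/14, job_F:*/2}
Op 9: unregister job_D -> active={job_E:*/14, job_F:*/2}
  job_E: interval 14, next fire after T=24 is 28
  job_F: interval 2, next fire after T=24 is 26
Earliest = 26, winner (lex tiebreak) = job_F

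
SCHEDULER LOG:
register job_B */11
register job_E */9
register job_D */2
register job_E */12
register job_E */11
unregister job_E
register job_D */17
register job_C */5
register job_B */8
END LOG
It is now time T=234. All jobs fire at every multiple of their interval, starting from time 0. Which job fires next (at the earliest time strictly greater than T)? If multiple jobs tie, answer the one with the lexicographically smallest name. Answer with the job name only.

Answer: job_C

Derivation:
Op 1: register job_B */11 -> active={job_B:*/11}
Op 2: register job_E */9 -> active={job_B:*/11, job_E:*/9}
Op 3: register job_D */2 -> active={job_B:*/11, job_D:*/2, job_E:*/9}
Op 4: register job_E */12 -> active={job_B:*/11, job_D:*/2, job_E:*/12}
Op 5: register job_E */11 -> active={job_B:*/11, job_D:*/2, job_E:*/11}
Op 6: unregister job_E -> active={job_B:*/11, job_D:*/2}
Op 7: register job_D */17 -> active={job_B:*/11, job_D:*/17}
Op 8: register job_C */5 -> active={job_B:*/11, job_C:*/5, job_D:*/17}
Op 9: register job_B */8 -> active={job_B:*/8, job_C:*/5, job_D:*/17}
  job_B: interval 8, next fire after T=234 is 240
  job_C: interval 5, next fire after T=234 is 235
  job_D: interval 17, next fire after T=234 is 238
Earliest = 235, winner (lex tiebreak) = job_C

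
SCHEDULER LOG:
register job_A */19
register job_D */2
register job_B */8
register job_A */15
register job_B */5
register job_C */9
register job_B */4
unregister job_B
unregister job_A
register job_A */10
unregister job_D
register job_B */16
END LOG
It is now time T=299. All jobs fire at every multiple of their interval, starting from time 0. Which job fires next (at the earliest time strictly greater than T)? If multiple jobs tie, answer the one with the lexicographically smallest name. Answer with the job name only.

Op 1: register job_A */19 -> active={job_A:*/19}
Op 2: register job_D */2 -> active={job_A:*/19, job_D:*/2}
Op 3: register job_B */8 -> active={job_A:*/19, job_B:*/8, job_D:*/2}
Op 4: register job_A */15 -> active={job_A:*/15, job_B:*/8, job_D:*/2}
Op 5: register job_B */5 -> active={job_A:*/15, job_B:*/5, job_D:*/2}
Op 6: register job_C */9 -> active={job_A:*/15, job_B:*/5, job_C:*/9, job_D:*/2}
Op 7: register job_B */4 -> active={job_A:*/15, job_B:*/4, job_C:*/9, job_D:*/2}
Op 8: unregister job_B -> active={job_A:*/15, job_C:*/9, job_D:*/2}
Op 9: unregister job_A -> active={job_C:*/9, job_D:*/2}
Op 10: register job_A */10 -> active={job_A:*/10, job_C:*/9, job_D:*/2}
Op 11: unregister job_D -> active={job_A:*/10, job_C:*/9}
Op 12: register job_B */16 -> active={job_A:*/10, job_B:*/16, job_C:*/9}
  job_A: interval 10, next fire after T=299 is 300
  job_B: interval 16, next fire after T=299 is 304
  job_C: interval 9, next fire after T=299 is 306
Earliest = 300, winner (lex tiebreak) = job_A

Answer: job_A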